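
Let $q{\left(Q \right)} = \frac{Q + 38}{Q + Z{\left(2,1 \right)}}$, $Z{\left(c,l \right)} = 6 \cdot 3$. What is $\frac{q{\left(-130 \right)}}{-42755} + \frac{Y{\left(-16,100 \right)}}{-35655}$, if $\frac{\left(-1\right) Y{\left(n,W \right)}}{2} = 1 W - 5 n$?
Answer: $\frac{28676689}{2845601780} \approx 0.010078$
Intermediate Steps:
$Z{\left(c,l \right)} = 18$
$q{\left(Q \right)} = \frac{38 + Q}{18 + Q}$ ($q{\left(Q \right)} = \frac{Q + 38}{Q + 18} = \frac{38 + Q}{18 + Q}$)
$Y{\left(n,W \right)} = - 2 W + 10 n$ ($Y{\left(n,W \right)} = - 2 \left(1 W - 5 n\right) = - 2 \left(W - 5 n\right) = - 2 W + 10 n$)
$\frac{q{\left(-130 \right)}}{-42755} + \frac{Y{\left(-16,100 \right)}}{-35655} = \frac{\frac{1}{18 - 130} \left(38 - 130\right)}{-42755} + \frac{\left(-2\right) 100 + 10 \left(-16\right)}{-35655} = \frac{1}{-112} \left(-92\right) \left(- \frac{1}{42755}\right) + \left(-200 - 160\right) \left(- \frac{1}{35655}\right) = \left(- \frac{1}{112}\right) \left(-92\right) \left(- \frac{1}{42755}\right) - - \frac{24}{2377} = \frac{23}{28} \left(- \frac{1}{42755}\right) + \frac{24}{2377} = - \frac{23}{1197140} + \frac{24}{2377} = \frac{28676689}{2845601780}$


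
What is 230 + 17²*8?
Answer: 2542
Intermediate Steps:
230 + 17²*8 = 230 + 289*8 = 230 + 2312 = 2542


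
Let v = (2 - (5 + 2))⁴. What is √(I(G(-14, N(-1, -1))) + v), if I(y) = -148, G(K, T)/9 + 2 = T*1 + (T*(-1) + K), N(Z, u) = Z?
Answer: 3*√53 ≈ 21.840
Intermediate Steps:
G(K, T) = -18 + 9*K (G(K, T) = -18 + 9*(T*1 + (T*(-1) + K)) = -18 + 9*(T + (-T + K)) = -18 + 9*(T + (K - T)) = -18 + 9*K)
v = 625 (v = (2 - 1*7)⁴ = (2 - 7)⁴ = (-5)⁴ = 625)
√(I(G(-14, N(-1, -1))) + v) = √(-148 + 625) = √477 = 3*√53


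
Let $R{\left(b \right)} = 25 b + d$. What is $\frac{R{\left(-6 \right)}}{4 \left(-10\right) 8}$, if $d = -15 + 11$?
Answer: $\frac{77}{160} \approx 0.48125$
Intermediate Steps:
$d = -4$
$R{\left(b \right)} = -4 + 25 b$ ($R{\left(b \right)} = 25 b - 4 = -4 + 25 b$)
$\frac{R{\left(-6 \right)}}{4 \left(-10\right) 8} = \frac{-4 + 25 \left(-6\right)}{4 \left(-10\right) 8} = \frac{-4 - 150}{\left(-40\right) 8} = - \frac{154}{-320} = \left(-154\right) \left(- \frac{1}{320}\right) = \frac{77}{160}$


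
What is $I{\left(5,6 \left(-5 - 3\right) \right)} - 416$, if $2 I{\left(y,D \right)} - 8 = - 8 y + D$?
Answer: $-456$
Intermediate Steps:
$I{\left(y,D \right)} = 4 + \frac{D}{2} - 4 y$ ($I{\left(y,D \right)} = 4 + \frac{- 8 y + D}{2} = 4 + \frac{D - 8 y}{2} = 4 + \left(\frac{D}{2} - 4 y\right) = 4 + \frac{D}{2} - 4 y$)
$I{\left(5,6 \left(-5 - 3\right) \right)} - 416 = \left(4 + \frac{6 \left(-5 - 3\right)}{2} - 20\right) - 416 = \left(4 + \frac{6 \left(-8\right)}{2} - 20\right) - 416 = \left(4 + \frac{1}{2} \left(-48\right) - 20\right) - 416 = \left(4 - 24 - 20\right) - 416 = -40 - 416 = -456$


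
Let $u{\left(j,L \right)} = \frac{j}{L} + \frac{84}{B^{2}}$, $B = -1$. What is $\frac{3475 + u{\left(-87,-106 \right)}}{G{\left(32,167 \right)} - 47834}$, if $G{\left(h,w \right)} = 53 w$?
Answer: $- \frac{377341}{4132198} \approx -0.091317$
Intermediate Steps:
$u{\left(j,L \right)} = 84 + \frac{j}{L}$ ($u{\left(j,L \right)} = \frac{j}{L} + \frac{84}{\left(-1\right)^{2}} = \frac{j}{L} + \frac{84}{1} = \frac{j}{L} + 84 \cdot 1 = \frac{j}{L} + 84 = 84 + \frac{j}{L}$)
$\frac{3475 + u{\left(-87,-106 \right)}}{G{\left(32,167 \right)} - 47834} = \frac{3475 + \left(84 - \frac{87}{-106}\right)}{53 \cdot 167 - 47834} = \frac{3475 + \left(84 - - \frac{87}{106}\right)}{8851 - 47834} = \frac{3475 + \left(84 + \frac{87}{106}\right)}{-38983} = \left(3475 + \frac{8991}{106}\right) \left(- \frac{1}{38983}\right) = \frac{377341}{106} \left(- \frac{1}{38983}\right) = - \frac{377341}{4132198}$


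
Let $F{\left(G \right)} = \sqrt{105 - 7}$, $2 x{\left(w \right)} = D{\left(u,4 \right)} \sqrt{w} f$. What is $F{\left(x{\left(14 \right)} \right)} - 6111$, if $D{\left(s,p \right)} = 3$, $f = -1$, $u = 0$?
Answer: $-6111 + 7 \sqrt{2} \approx -6101.1$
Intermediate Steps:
$x{\left(w \right)} = - \frac{3 \sqrt{w}}{2}$ ($x{\left(w \right)} = \frac{3 \sqrt{w} \left(-1\right)}{2} = \frac{\left(-3\right) \sqrt{w}}{2} = - \frac{3 \sqrt{w}}{2}$)
$F{\left(G \right)} = 7 \sqrt{2}$ ($F{\left(G \right)} = \sqrt{105 + \left(-46 + 39\right)} = \sqrt{105 - 7} = \sqrt{98} = 7 \sqrt{2}$)
$F{\left(x{\left(14 \right)} \right)} - 6111 = 7 \sqrt{2} - 6111 = -6111 + 7 \sqrt{2}$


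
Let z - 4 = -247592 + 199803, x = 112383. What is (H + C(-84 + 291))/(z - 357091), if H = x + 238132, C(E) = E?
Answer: -175361/202438 ≈ -0.86625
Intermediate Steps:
z = -47785 (z = 4 + (-247592 + 199803) = 4 - 47789 = -47785)
H = 350515 (H = 112383 + 238132 = 350515)
(H + C(-84 + 291))/(z - 357091) = (350515 + (-84 + 291))/(-47785 - 357091) = (350515 + 207)/(-404876) = 350722*(-1/404876) = -175361/202438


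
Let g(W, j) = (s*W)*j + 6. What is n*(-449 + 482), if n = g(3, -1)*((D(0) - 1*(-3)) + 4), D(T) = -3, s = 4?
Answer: -792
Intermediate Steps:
g(W, j) = 6 + 4*W*j (g(W, j) = (4*W)*j + 6 = 4*W*j + 6 = 6 + 4*W*j)
n = -24 (n = (6 + 4*3*(-1))*((-3 - 1*(-3)) + 4) = (6 - 12)*((-3 + 3) + 4) = -6*(0 + 4) = -6*4 = -24)
n*(-449 + 482) = -24*(-449 + 482) = -24*33 = -792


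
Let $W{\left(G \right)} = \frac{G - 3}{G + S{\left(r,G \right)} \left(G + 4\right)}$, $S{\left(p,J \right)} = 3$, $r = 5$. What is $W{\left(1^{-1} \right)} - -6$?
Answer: $\frac{47}{8} \approx 5.875$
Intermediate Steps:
$W{\left(G \right)} = \frac{-3 + G}{12 + 4 G}$ ($W{\left(G \right)} = \frac{G - 3}{G + 3 \left(G + 4\right)} = \frac{-3 + G}{G + 3 \left(4 + G\right)} = \frac{-3 + G}{G + \left(12 + 3 G\right)} = \frac{-3 + G}{12 + 4 G}$)
$W{\left(1^{-1} \right)} - -6 = \frac{-3 + 1^{-1}}{4 \left(3 + 1^{-1}\right)} - -6 = \frac{-3 + 1}{4 \left(3 + 1\right)} + 6 = \frac{1}{4} \cdot \frac{1}{4} \left(-2\right) + 6 = - \frac{1}{8} + 6 = \frac{47}{8}$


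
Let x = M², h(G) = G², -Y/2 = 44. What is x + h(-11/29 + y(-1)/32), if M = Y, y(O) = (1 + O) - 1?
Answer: 6669154057/861184 ≈ 7744.2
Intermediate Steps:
Y = -88 (Y = -2*44 = -88)
y(O) = O
M = -88
x = 7744 (x = (-88)² = 7744)
x + h(-11/29 + y(-1)/32) = 7744 + (-11/29 - 1/32)² = 7744 + (-381/928)² = 7744 + 145161/861184 = 6669154057/861184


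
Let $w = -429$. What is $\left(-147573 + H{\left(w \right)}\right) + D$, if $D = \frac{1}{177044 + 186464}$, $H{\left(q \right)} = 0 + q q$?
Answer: $\frac{13256409745}{363508} \approx 36468.0$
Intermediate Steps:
$H{\left(q \right)} = q^{2}$ ($H{\left(q \right)} = 0 + q^{2} = q^{2}$)
$D = \frac{1}{363508} \approx 2.751 \cdot 10^{-6}$
$\left(-147573 + H{\left(w \right)}\right) + D = \left(-147573 + \left(-429\right)^{2}\right) + \frac{1}{363508} = \left(-147573 + 184041\right) + \frac{1}{363508} = 36468 + \frac{1}{363508} = \frac{13256409745}{363508}$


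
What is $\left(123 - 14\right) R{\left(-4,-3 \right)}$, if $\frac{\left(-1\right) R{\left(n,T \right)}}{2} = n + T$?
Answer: $1526$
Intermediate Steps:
$R{\left(n,T \right)} = - 2 T - 2 n$ ($R{\left(n,T \right)} = - 2 \left(n + T\right) = - 2 \left(T + n\right) = - 2 T - 2 n$)
$\left(123 - 14\right) R{\left(-4,-3 \right)} = \left(123 - 14\right) \left(\left(-2\right) \left(-3\right) - -8\right) = 109 \left(6 + 8\right) = 109 \cdot 14 = 1526$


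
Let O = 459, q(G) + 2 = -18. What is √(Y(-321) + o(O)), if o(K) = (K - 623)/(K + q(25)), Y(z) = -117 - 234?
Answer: I*√67717067/439 ≈ 18.745*I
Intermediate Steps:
q(G) = -20 (q(G) = -2 - 18 = -20)
Y(z) = -351
o(K) = (-623 + K)/(-20 + K) (o(K) = (K - 623)/(K - 20) = (-623 + K)/(-20 + K))
√(Y(-321) + o(O)) = √(-351 + (-623 + 459)/(-20 + 459)) = √(-351 - 164/439) = √(-154253/439) = I*√67717067/439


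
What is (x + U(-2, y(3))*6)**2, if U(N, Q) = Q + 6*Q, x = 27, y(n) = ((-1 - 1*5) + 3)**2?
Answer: 164025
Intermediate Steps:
y(n) = 9 (y(n) = ((-1 - 5) + 3)**2 = (-6 + 3)**2 = (-3)**2 = 9)
U(N, Q) = 7*Q
(x + U(-2, y(3))*6)**2 = (27 + (7*9)*6)**2 = (27 + 63*6)**2 = (27 + 378)**2 = 405**2 = 164025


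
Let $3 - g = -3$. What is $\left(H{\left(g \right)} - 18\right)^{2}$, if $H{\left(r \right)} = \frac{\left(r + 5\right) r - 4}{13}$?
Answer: $\frac{29584}{169} \approx 175.05$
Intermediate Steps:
$g = 6$ ($g = 3 - -3 = 3 + 3 = 6$)
$H{\left(r \right)} = - \frac{4}{13} + \frac{r \left(5 + r\right)}{13}$ ($H{\left(r \right)} = \left(\left(5 + r\right) r - 4\right) \frac{1}{13} = \left(r \left(5 + r\right) - 4\right) \frac{1}{13} = \left(-4 + r \left(5 + r\right)\right) \frac{1}{13} = - \frac{4}{13} + \frac{r \left(5 + r\right)}{13}$)
$\left(H{\left(g \right)} - 18\right)^{2} = \left(\left(- \frac{4}{13} + \frac{6^{2}}{13} + \frac{5}{13} \cdot 6\right) - 18\right)^{2} = \left(\left(- \frac{4}{13} + \frac{1}{13} \cdot 36 + \frac{30}{13}\right) - 18\right)^{2} = \left(\left(- \frac{4}{13} + \frac{36}{13} + \frac{30}{13}\right) - 18\right)^{2} = \left(\frac{62}{13} - 18\right)^{2} = \left(- \frac{172}{13}\right)^{2} = \frac{29584}{169}$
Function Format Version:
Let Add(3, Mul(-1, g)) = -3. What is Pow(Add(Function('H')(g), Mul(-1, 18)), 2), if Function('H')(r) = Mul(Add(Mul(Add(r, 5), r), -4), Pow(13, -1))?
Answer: Rational(29584, 169) ≈ 175.05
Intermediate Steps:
g = 6 (g = Add(3, Mul(-1, -3)) = Add(3, 3) = 6)
Function('H')(r) = Add(Rational(-4, 13), Mul(Rational(1, 13), r, Add(5, r))) (Function('H')(r) = Mul(Add(Mul(Add(5, r), r), -4), Rational(1, 13)) = Mul(Add(Mul(r, Add(5, r)), -4), Rational(1, 13)) = Mul(Add(-4, Mul(r, Add(5, r))), Rational(1, 13)) = Add(Rational(-4, 13), Mul(Rational(1, 13), r, Add(5, r))))
Pow(Add(Function('H')(g), Mul(-1, 18)), 2) = Pow(Add(Add(Rational(-4, 13), Mul(Rational(1, 13), Pow(6, 2)), Mul(Rational(5, 13), 6)), Mul(-1, 18)), 2) = Pow(Add(Add(Rational(-4, 13), Mul(Rational(1, 13), 36), Rational(30, 13)), -18), 2) = Pow(Add(Add(Rational(-4, 13), Rational(36, 13), Rational(30, 13)), -18), 2) = Pow(Add(Rational(62, 13), -18), 2) = Pow(Rational(-172, 13), 2) = Rational(29584, 169)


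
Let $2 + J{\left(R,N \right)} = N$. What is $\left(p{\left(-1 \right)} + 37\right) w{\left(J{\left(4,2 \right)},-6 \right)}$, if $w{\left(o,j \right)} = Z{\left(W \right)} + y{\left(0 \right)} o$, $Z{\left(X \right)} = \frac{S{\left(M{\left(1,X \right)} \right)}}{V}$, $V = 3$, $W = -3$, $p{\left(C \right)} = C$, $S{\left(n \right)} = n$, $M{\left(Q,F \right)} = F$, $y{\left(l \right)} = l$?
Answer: $-36$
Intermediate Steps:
$J{\left(R,N \right)} = -2 + N$
$Z{\left(X \right)} = \frac{X}{3}$
$w{\left(o,j \right)} = -1$ ($w{\left(o,j \right)} = \frac{1}{3} \left(-3\right) + 0 o = -1 + 0 = -1$)
$\left(p{\left(-1 \right)} + 37\right) w{\left(J{\left(4,2 \right)},-6 \right)} = \left(-1 + 37\right) \left(-1\right) = 36 \left(-1\right) = -36$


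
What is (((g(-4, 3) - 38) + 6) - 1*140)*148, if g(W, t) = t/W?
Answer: -25567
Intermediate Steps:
(((g(-4, 3) - 38) + 6) - 1*140)*148 = (((3/(-4) - 38) + 6) - 1*140)*148 = (((3*(-¼) - 38) + 6) - 140)*148 = (((-¾ - 38) + 6) - 140)*148 = ((-155/4 + 6) - 140)*148 = (-131/4 - 140)*148 = -691/4*148 = -25567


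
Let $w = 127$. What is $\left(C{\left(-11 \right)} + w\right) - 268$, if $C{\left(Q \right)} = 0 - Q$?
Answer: $-130$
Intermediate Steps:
$C{\left(Q \right)} = - Q$
$\left(C{\left(-11 \right)} + w\right) - 268 = \left(\left(-1\right) \left(-11\right) + 127\right) - 268 = \left(11 + 127\right) - 268 = 138 - 268 = -130$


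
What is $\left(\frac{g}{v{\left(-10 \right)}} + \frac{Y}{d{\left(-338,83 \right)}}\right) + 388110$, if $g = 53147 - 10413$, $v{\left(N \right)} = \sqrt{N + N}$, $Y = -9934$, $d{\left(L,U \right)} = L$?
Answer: $\frac{65595557}{169} - \frac{21367 i \sqrt{5}}{5} \approx 3.8814 \cdot 10^{5} - 9555.6 i$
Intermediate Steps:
$v{\left(N \right)} = \sqrt{2} \sqrt{N}$ ($v{\left(N \right)} = \sqrt{2 N} = \sqrt{2} \sqrt{N}$)
$g = 42734$ ($g = 53147 - 10413 = 42734$)
$\left(\frac{g}{v{\left(-10 \right)}} + \frac{Y}{d{\left(-338,83 \right)}}\right) + 388110 = \left(\frac{42734}{\sqrt{2} \sqrt{-10}} - \frac{9934}{-338}\right) + 388110 = \left(\frac{42734}{\sqrt{2} i \sqrt{10}} - - \frac{4967}{169}\right) + 388110 = \left(\frac{42734}{2 i \sqrt{5}} + \frac{4967}{169}\right) + 388110 = \left(42734 \left(- \frac{i \sqrt{5}}{10}\right) + \frac{4967}{169}\right) + 388110 = \left(- \frac{21367 i \sqrt{5}}{5} + \frac{4967}{169}\right) + 388110 = \left(\frac{4967}{169} - \frac{21367 i \sqrt{5}}{5}\right) + 388110 = \frac{65595557}{169} - \frac{21367 i \sqrt{5}}{5}$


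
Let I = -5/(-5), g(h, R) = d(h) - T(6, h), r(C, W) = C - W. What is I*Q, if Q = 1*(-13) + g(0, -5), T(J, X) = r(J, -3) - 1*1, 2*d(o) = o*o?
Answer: -21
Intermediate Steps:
d(o) = o**2/2 (d(o) = (o*o)/2 = o**2/2)
T(J, X) = 2 + J (T(J, X) = (J - 1*(-3)) - 1*1 = (J + 3) - 1 = (3 + J) - 1 = 2 + J)
g(h, R) = -8 + h**2/2 (g(h, R) = h**2/2 - (2 + 6) = h**2/2 - 1*8 = h**2/2 - 8 = -8 + h**2/2)
I = 1 (I = -5*(-1/5) = 1)
Q = -21 (Q = 1*(-13) + (-8 + (1/2)*0**2) = -13 + (-8 + (1/2)*0) = -13 + (-8 + 0) = -13 - 8 = -21)
I*Q = 1*(-21) = -21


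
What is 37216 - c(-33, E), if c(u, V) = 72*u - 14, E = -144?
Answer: 39606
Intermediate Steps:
c(u, V) = -14 + 72*u
37216 - c(-33, E) = 37216 - (-14 + 72*(-33)) = 37216 - (-14 - 2376) = 37216 - 1*(-2390) = 37216 + 2390 = 39606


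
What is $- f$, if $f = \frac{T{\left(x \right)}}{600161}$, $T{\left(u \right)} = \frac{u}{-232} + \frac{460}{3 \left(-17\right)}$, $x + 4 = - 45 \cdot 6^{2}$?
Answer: $\frac{103}{30608211} \approx 3.3651 \cdot 10^{-6}$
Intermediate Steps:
$x = -1624$ ($x = -4 - 45 \cdot 6^{2} = -4 - 1620 = -1624$)
$T{\left(u \right)} = - \frac{460}{51} - \frac{u}{232}$ ($T{\left(u \right)} = u \left(- \frac{1}{232}\right) + \frac{460}{-51} = - \frac{u}{232} + 460 \left(- \frac{1}{51}\right) = - \frac{u}{232} - \frac{460}{51} = - \frac{460}{51} - \frac{u}{232}$)
$f = - \frac{103}{30608211}$ ($f = \frac{- \frac{460}{51} - -7}{600161} = \left(- \frac{460}{51} + 7\right) \frac{1}{600161} = \left(- \frac{103}{51}\right) \frac{1}{600161} = - \frac{103}{30608211} \approx -3.3651 \cdot 10^{-6}$)
$- f = \left(-1\right) \left(- \frac{103}{30608211}\right) = \frac{103}{30608211}$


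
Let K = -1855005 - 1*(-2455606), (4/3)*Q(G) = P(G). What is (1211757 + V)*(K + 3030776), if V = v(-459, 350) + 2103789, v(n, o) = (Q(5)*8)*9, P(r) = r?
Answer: 12040977958632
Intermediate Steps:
Q(G) = 3*G/4
v(n, o) = 270 (v(n, o) = (((¾)*5)*8)*9 = ((15/4)*8)*9 = 30*9 = 270)
K = 600601 (K = -1855005 + 2455606 = 600601)
V = 2104059 (V = 270 + 2103789 = 2104059)
(1211757 + V)*(K + 3030776) = (1211757 + 2104059)*(600601 + 3030776) = 3315816*3631377 = 12040977958632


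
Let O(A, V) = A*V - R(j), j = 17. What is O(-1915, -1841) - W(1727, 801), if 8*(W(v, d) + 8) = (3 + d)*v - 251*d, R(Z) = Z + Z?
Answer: 27016455/8 ≈ 3.3771e+6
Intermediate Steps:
R(Z) = 2*Z
O(A, V) = -34 + A*V (O(A, V) = A*V - 2*17 = A*V - 1*34 = A*V - 34 = -34 + A*V)
W(v, d) = -8 - 251*d/8 + v*(3 + d)/8 (W(v, d) = -8 + ((3 + d)*v - 251*d)/8 = -8 + (v*(3 + d) - 251*d)/8 = -8 + (-251*d + v*(3 + d))/8 = -8 + (-251*d/8 + v*(3 + d)/8) = -8 - 251*d/8 + v*(3 + d)/8)
O(-1915, -1841) - W(1727, 801) = (-34 - 1915*(-1841)) - (-8 - 251/8*801 + (3/8)*1727 + (⅛)*801*1727) = (-34 + 3525515) - (-8 - 201051/8 + 5181/8 + 1383327/8) = 3525481 - 1*1187393/8 = 3525481 - 1187393/8 = 27016455/8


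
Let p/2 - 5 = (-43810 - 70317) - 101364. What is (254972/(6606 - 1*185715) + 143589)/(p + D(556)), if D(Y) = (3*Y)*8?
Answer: -25717827229/74800933452 ≈ -0.34382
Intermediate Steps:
D(Y) = 24*Y
p = -430972 (p = 10 + 2*((-43810 - 70317) - 101364) = 10 + 2*(-114127 - 101364) = 10 + 2*(-215491) = 10 - 430982 = -430972)
(254972/(6606 - 1*185715) + 143589)/(p + D(556)) = (254972/(6606 - 1*185715) + 143589)/(-430972 + 24*556) = (254972/(6606 - 185715) + 143589)/(-430972 + 13344) = (254972/(-179109) + 143589)/(-417628) = (254972*(-1/179109) + 143589)*(-1/417628) = (-254972/179109 + 143589)*(-1/417628) = (25717827229/179109)*(-1/417628) = -25717827229/74800933452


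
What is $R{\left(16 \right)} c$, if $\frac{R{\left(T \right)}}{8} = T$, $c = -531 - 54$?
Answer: $-74880$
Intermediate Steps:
$c = -585$ ($c = -531 - 54 = -585$)
$R{\left(T \right)} = 8 T$
$R{\left(16 \right)} c = 8 \cdot 16 \left(-585\right) = 128 \left(-585\right) = -74880$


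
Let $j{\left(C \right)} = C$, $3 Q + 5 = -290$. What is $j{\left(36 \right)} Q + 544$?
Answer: $-2996$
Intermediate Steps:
$Q = - \frac{295}{3}$ ($Q = - \frac{5}{3} + \frac{1}{3} \left(-290\right) = - \frac{5}{3} - \frac{290}{3} = - \frac{295}{3} \approx -98.333$)
$j{\left(36 \right)} Q + 544 = 36 \left(- \frac{295}{3}\right) + 544 = -3540 + 544 = -2996$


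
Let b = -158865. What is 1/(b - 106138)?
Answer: -1/265003 ≈ -3.7735e-6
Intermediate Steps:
1/(b - 106138) = 1/(-158865 - 106138) = 1/(-265003) = -1/265003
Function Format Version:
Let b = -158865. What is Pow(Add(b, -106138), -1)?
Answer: Rational(-1, 265003) ≈ -3.7735e-6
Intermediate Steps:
Pow(Add(b, -106138), -1) = Pow(Add(-158865, -106138), -1) = Pow(-265003, -1) = Rational(-1, 265003)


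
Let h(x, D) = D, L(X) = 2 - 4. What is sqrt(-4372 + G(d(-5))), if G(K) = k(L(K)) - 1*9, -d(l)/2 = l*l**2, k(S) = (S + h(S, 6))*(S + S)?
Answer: I*sqrt(4397) ≈ 66.31*I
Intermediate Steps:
L(X) = -2
k(S) = 2*S*(6 + S) (k(S) = (S + 6)*(S + S) = (6 + S)*(2*S) = 2*S*(6 + S))
d(l) = -2*l**3 (d(l) = -2*l*l**2 = -2*l**3)
G(K) = -25 (G(K) = 2*(-2)*(6 - 2) - 1*9 = 2*(-2)*4 - 9 = -16 - 9 = -25)
sqrt(-4372 + G(d(-5))) = sqrt(-4372 - 25) = sqrt(-4397) = I*sqrt(4397)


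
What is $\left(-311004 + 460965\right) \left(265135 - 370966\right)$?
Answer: $-15870522591$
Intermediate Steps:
$\left(-311004 + 460965\right) \left(265135 - 370966\right) = 149961 \left(-105831\right) = -15870522591$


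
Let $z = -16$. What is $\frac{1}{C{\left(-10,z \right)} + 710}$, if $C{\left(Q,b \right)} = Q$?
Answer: $\frac{1}{700} \approx 0.0014286$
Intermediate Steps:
$\frac{1}{C{\left(-10,z \right)} + 710} = \frac{1}{-10 + 710} = \frac{1}{700}$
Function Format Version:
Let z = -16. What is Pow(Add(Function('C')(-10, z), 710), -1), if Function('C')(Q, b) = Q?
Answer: Rational(1, 700) ≈ 0.0014286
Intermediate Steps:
Pow(Add(Function('C')(-10, z), 710), -1) = Pow(Add(-10, 710), -1) = Pow(700, -1) = Rational(1, 700)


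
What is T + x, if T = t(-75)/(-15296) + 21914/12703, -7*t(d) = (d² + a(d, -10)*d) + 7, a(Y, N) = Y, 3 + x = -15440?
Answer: -21002084944409/1360135616 ≈ -15441.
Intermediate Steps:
x = -15443 (x = -3 - 15440 = -15443)
t(d) = -1 - 2*d²/7 (t(d) = -((d² + d*d) + 7)/7 = -((d² + d²) + 7)/7 = -(2*d² + 7)/7 = -(7 + 2*d²)/7 = -1 - 2*d²/7)
T = 2489373479/1360135616 (T = (-1 - 2/7*(-75)²)/(-15296) + 21914/12703 = (-1 - 2/7*5625)*(-1/15296) + 21914*(1/12703) = (-1 - 11250/7)*(-1/15296) + 21914/12703 = -11257/7*(-1/15296) + 21914/12703 = 11257/107072 + 21914/12703 = 2489373479/1360135616 ≈ 1.8302)
T + x = 2489373479/1360135616 - 15443 = -21002084944409/1360135616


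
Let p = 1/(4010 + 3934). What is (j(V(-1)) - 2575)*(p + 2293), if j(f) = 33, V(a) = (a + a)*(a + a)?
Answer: -23152018703/3972 ≈ -5.8288e+6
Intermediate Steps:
V(a) = 4*a² (V(a) = (2*a)*(2*a) = 4*a²)
p = 1/7944 ≈ 0.00012588
(j(V(-1)) - 2575)*(p + 2293) = (33 - 2575)*(1/7944 + 2293) = -2542*18215593/7944 = -23152018703/3972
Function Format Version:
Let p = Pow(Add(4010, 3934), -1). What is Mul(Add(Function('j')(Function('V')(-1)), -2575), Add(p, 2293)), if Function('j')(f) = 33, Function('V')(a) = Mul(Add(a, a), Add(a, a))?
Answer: Rational(-23152018703, 3972) ≈ -5.8288e+6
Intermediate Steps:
Function('V')(a) = Mul(4, Pow(a, 2)) (Function('V')(a) = Mul(Mul(2, a), Mul(2, a)) = Mul(4, Pow(a, 2)))
p = Rational(1, 7944) (p = Pow(7944, -1) = Rational(1, 7944) ≈ 0.00012588)
Mul(Add(Function('j')(Function('V')(-1)), -2575), Add(p, 2293)) = Mul(Add(33, -2575), Add(Rational(1, 7944), 2293)) = Mul(-2542, Rational(18215593, 7944)) = Rational(-23152018703, 3972)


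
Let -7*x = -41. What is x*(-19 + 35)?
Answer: 656/7 ≈ 93.714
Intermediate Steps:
x = 41/7 (x = -⅐*(-41) = 41/7 ≈ 5.8571)
x*(-19 + 35) = 41*(-19 + 35)/7 = (41/7)*16 = 656/7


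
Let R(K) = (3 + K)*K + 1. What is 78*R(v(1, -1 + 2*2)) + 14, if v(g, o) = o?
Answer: 1496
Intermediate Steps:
R(K) = 1 + K*(3 + K) (R(K) = K*(3 + K) + 1 = 1 + K*(3 + K))
78*R(v(1, -1 + 2*2)) + 14 = 78*(1 + (-1 + 2*2)² + 3*(-1 + 2*2)) + 14 = 78*(1 + (-1 + 4)² + 3*(-1 + 4)) + 14 = 78*(1 + 3² + 3*3) + 14 = 78*(1 + 9 + 9) + 14 = 78*19 + 14 = 1482 + 14 = 1496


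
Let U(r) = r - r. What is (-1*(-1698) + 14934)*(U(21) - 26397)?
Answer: -439034904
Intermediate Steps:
U(r) = 0
(-1*(-1698) + 14934)*(U(21) - 26397) = (-1*(-1698) + 14934)*(0 - 26397) = (1698 + 14934)*(-26397) = 16632*(-26397) = -439034904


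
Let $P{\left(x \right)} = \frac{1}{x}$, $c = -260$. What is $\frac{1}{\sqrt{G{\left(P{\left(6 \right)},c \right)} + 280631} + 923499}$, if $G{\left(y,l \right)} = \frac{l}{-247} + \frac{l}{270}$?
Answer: $\frac{473754987}{437512112775764} - \frac{3 \sqrt{8205933693}}{437512112775764} \approx 1.0822 \cdot 10^{-6}$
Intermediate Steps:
$G{\left(y,l \right)} = - \frac{23 l}{66690}$ ($G{\left(y,l \right)} = l \left(- \frac{1}{247}\right) + l \frac{1}{270} = - \frac{l}{247} + \frac{l}{270} = - \frac{23 l}{66690}$)
$\frac{1}{\sqrt{G{\left(P{\left(6 \right)},c \right)} + 280631} + 923499} = \frac{1}{\sqrt{\left(- \frac{23}{66690}\right) \left(-260\right) + 280631} + 923499} = \frac{1}{\sqrt{\frac{46}{513} + 280631} + 923499} = \frac{1}{\sqrt{\frac{143963749}{513}} + 923499} = \frac{1}{\frac{\sqrt{8205933693}}{171} + 923499} = \frac{1}{923499 + \frac{\sqrt{8205933693}}{171}}$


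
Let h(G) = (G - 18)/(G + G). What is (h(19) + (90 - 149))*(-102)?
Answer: 114291/19 ≈ 6015.3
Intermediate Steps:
h(G) = (-18 + G)/(2*G) (h(G) = (-18 + G)/((2*G)) = (-18 + G)*(1/(2*G)) = (-18 + G)/(2*G))
(h(19) + (90 - 149))*(-102) = ((½)*(-18 + 19)/19 + (90 - 149))*(-102) = ((½)*(1/19)*1 - 59)*(-102) = (1/38 - 59)*(-102) = -2241/38*(-102) = 114291/19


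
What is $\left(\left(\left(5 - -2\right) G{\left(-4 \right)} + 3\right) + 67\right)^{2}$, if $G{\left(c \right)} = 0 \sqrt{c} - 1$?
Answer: $3969$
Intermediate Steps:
$G{\left(c \right)} = -1$ ($G{\left(c \right)} = 0 - 1 = -1$)
$\left(\left(\left(5 - -2\right) G{\left(-4 \right)} + 3\right) + 67\right)^{2} = \left(\left(\left(5 - -2\right) \left(-1\right) + 3\right) + 67\right)^{2} = \left(\left(\left(5 + 2\right) \left(-1\right) + 3\right) + 67\right)^{2} = \left(\left(7 \left(-1\right) + 3\right) + 67\right)^{2} = \left(\left(-7 + 3\right) + 67\right)^{2} = \left(-4 + 67\right)^{2} = 63^{2} = 3969$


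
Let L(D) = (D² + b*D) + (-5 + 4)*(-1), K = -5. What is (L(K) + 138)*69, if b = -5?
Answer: 13041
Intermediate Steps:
L(D) = 1 + D² - 5*D (L(D) = (D² - 5*D) + (-5 + 4)*(-1) = (D² - 5*D) - 1*(-1) = (D² - 5*D) + 1 = 1 + D² - 5*D)
(L(K) + 138)*69 = ((1 + (-5)² - 5*(-5)) + 138)*69 = ((1 + 25 + 25) + 138)*69 = (51 + 138)*69 = 189*69 = 13041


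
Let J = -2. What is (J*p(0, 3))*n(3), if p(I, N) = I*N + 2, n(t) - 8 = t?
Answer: -44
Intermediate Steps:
n(t) = 8 + t
p(I, N) = 2 + I*N
(J*p(0, 3))*n(3) = (-2*(2 + 0*3))*(8 + 3) = -2*(2 + 0)*11 = -2*2*11 = -4*11 = -44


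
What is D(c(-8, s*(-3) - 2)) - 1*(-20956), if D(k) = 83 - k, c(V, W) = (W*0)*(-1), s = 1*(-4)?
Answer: 21039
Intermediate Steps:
s = -4
c(V, W) = 0 (c(V, W) = 0*(-1) = 0)
D(c(-8, s*(-3) - 2)) - 1*(-20956) = (83 - 1*0) - 1*(-20956) = (83 + 0) + 20956 = 83 + 20956 = 21039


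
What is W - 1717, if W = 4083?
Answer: 2366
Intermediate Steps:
W - 1717 = 4083 - 1717 = 2366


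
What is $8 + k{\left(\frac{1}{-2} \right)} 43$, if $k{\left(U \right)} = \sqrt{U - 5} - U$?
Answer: $\frac{59}{2} + \frac{43 i \sqrt{22}}{2} \approx 29.5 + 100.84 i$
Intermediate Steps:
$k{\left(U \right)} = \sqrt{-5 + U} - U$
$8 + k{\left(\frac{1}{-2} \right)} 43 = 8 + \left(\sqrt{-5 + \frac{1}{-2}} - \frac{1}{-2}\right) 43 = 8 + \left(\sqrt{-5 - \frac{1}{2}} - - \frac{1}{2}\right) 43 = 8 + \left(\sqrt{- \frac{11}{2}} + \frac{1}{2}\right) 43 = 8 + \left(\frac{i \sqrt{22}}{2} + \frac{1}{2}\right) 43 = 8 + \left(\frac{1}{2} + \frac{i \sqrt{22}}{2}\right) 43 = 8 + \left(\frac{43}{2} + \frac{43 i \sqrt{22}}{2}\right) = \frac{59}{2} + \frac{43 i \sqrt{22}}{2}$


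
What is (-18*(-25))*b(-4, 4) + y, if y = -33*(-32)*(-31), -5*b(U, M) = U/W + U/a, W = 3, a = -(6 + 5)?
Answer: -359136/11 ≈ -32649.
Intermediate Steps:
a = -11 (a = -1*11 = -11)
b(U, M) = -8*U/165 (b(U, M) = -(U/3 + U/(-11))/5 = -(U*(⅓) + U*(-1/11))/5 = -(U/3 - U/11)/5 = -8*U/165)
y = -32736 (y = 1056*(-31) = -32736)
(-18*(-25))*b(-4, 4) + y = (-18*(-25))*(-8/165*(-4)) - 32736 = 450*(32/165) - 32736 = 960/11 - 32736 = -359136/11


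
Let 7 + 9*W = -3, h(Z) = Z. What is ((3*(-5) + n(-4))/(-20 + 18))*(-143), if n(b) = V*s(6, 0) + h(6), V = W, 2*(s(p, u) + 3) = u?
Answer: -2431/6 ≈ -405.17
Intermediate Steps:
s(p, u) = -3 + u/2
W = -10/9 (W = -7/9 + (⅑)*(-3) = -7/9 - ⅓ = -10/9 ≈ -1.1111)
V = -10/9 ≈ -1.1111
n(b) = 28/3 (n(b) = -10*(-3 + (½)*0)/9 + 6 = -10*(-3 + 0)/9 + 6 = -10/9*(-3) + 6 = 10/3 + 6 = 28/3)
((3*(-5) + n(-4))/(-20 + 18))*(-143) = ((3*(-5) + 28/3)/(-20 + 18))*(-143) = ((-15 + 28/3)/(-2))*(-143) = -17/3*(-½)*(-143) = (17/6)*(-143) = -2431/6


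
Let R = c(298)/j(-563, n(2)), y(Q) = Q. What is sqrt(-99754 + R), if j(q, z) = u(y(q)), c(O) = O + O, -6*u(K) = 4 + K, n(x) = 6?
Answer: I*sqrt(31169230690)/559 ≈ 315.83*I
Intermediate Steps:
u(K) = -2/3 - K/6 (u(K) = -(4 + K)/6 = -2/3 - K/6)
c(O) = 2*O
j(q, z) = -2/3 - q/6
R = 3576/559 (R = (2*298)/(-2/3 - 1/6*(-563)) = 596/(-2/3 + 563/6) = 596/(559/6) = 596*(6/559) = 3576/559 ≈ 6.3971)
sqrt(-99754 + R) = sqrt(-99754 + 3576/559) = sqrt(-55758910/559) = I*sqrt(31169230690)/559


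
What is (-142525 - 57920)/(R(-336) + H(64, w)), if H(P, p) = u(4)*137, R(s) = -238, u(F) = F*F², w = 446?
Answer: -40089/1706 ≈ -23.499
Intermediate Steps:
u(F) = F³
H(P, p) = 8768 (H(P, p) = 4³*137 = 64*137 = 8768)
(-142525 - 57920)/(R(-336) + H(64, w)) = (-142525 - 57920)/(-238 + 8768) = -200445/8530 = -200445*1/8530 = -40089/1706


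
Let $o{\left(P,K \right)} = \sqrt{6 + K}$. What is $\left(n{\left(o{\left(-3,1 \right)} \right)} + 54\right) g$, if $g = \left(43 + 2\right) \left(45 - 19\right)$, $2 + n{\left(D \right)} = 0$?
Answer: $60840$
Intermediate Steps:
$n{\left(D \right)} = -2$ ($n{\left(D \right)} = -2 + 0 = -2$)
$g = 1170$ ($g = 45 \cdot 26 = 1170$)
$\left(n{\left(o{\left(-3,1 \right)} \right)} + 54\right) g = \left(-2 + 54\right) 1170 = 52 \cdot 1170 = 60840$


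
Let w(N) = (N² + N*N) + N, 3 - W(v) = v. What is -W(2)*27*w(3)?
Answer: -567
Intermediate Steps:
W(v) = 3 - v
w(N) = N + 2*N² (w(N) = (N² + N²) + N = 2*N² + N = N + 2*N²)
-W(2)*27*w(3) = -(3 - 1*2)*27*3*(1 + 2*3) = -(3 - 2)*27*3*(1 + 6) = -1*27*3*7 = -27*21 = -1*567 = -567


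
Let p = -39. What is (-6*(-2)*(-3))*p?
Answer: 1404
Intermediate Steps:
(-6*(-2)*(-3))*p = (-6*(-2)*(-3))*(-39) = (12*(-3))*(-39) = -36*(-39) = 1404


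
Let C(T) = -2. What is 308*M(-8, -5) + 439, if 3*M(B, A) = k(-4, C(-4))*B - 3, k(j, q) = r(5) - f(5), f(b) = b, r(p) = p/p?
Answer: 10249/3 ≈ 3416.3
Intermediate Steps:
r(p) = 1
k(j, q) = -4 (k(j, q) = 1 - 1*5 = 1 - 5 = -4)
M(B, A) = -1 - 4*B/3 (M(B, A) = (-4*B - 3)/3 = (-3 - 4*B)/3 = -1 - 4*B/3)
308*M(-8, -5) + 439 = 308*(-1 - 4/3*(-8)) + 439 = 308*(-1 + 32/3) + 439 = 308*(29/3) + 439 = 8932/3 + 439 = 10249/3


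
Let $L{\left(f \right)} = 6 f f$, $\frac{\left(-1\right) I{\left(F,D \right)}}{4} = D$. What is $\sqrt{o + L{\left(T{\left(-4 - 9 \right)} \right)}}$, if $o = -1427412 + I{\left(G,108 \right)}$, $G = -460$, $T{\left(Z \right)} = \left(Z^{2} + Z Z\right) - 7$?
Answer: $i \sqrt{770478} \approx 877.77 i$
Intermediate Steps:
$T{\left(Z \right)} = -7 + 2 Z^{2}$ ($T{\left(Z \right)} = \left(Z^{2} + Z^{2}\right) - 7 = 2 Z^{2} - 7 = -7 + 2 Z^{2}$)
$I{\left(F,D \right)} = - 4 D$
$L{\left(f \right)} = 6 f^{2}$
$o = -1427844$ ($o = -1427412 - 432 = -1427844$)
$\sqrt{o + L{\left(T{\left(-4 - 9 \right)} \right)}} = \sqrt{-1427844 + 6 \left(-7 + 2 \left(-4 - 9\right)^{2}\right)^{2}} = \sqrt{-1427844 + 6 \left(-7 + 2 \left(-13\right)^{2}\right)^{2}} = \sqrt{-1427844 + 6 \left(-7 + 2 \cdot 169\right)^{2}} = \sqrt{-1427844 + 6 \left(-7 + 338\right)^{2}} = \sqrt{-1427844 + 6 \cdot 331^{2}} = \sqrt{-1427844 + 6 \cdot 109561} = \sqrt{-1427844 + 657366} = \sqrt{-770478} = i \sqrt{770478}$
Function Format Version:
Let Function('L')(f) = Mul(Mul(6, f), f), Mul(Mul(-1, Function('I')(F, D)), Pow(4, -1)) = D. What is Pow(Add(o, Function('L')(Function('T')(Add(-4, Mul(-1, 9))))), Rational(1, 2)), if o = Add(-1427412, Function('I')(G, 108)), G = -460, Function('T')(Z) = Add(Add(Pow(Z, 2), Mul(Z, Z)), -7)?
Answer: Mul(I, Pow(770478, Rational(1, 2))) ≈ Mul(877.77, I)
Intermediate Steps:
Function('T')(Z) = Add(-7, Mul(2, Pow(Z, 2))) (Function('T')(Z) = Add(Add(Pow(Z, 2), Pow(Z, 2)), -7) = Add(Mul(2, Pow(Z, 2)), -7) = Add(-7, Mul(2, Pow(Z, 2))))
Function('I')(F, D) = Mul(-4, D)
Function('L')(f) = Mul(6, Pow(f, 2))
o = -1427844 (o = Add(-1427412, Mul(-4, 108)) = Add(-1427412, -432) = -1427844)
Pow(Add(o, Function('L')(Function('T')(Add(-4, Mul(-1, 9))))), Rational(1, 2)) = Pow(Add(-1427844, Mul(6, Pow(Add(-7, Mul(2, Pow(Add(-4, Mul(-1, 9)), 2))), 2))), Rational(1, 2)) = Pow(Add(-1427844, Mul(6, Pow(Add(-7, Mul(2, Pow(Add(-4, -9), 2))), 2))), Rational(1, 2)) = Pow(Add(-1427844, Mul(6, Pow(Add(-7, Mul(2, Pow(-13, 2))), 2))), Rational(1, 2)) = Pow(Add(-1427844, Mul(6, Pow(Add(-7, Mul(2, 169)), 2))), Rational(1, 2)) = Pow(Add(-1427844, Mul(6, Pow(Add(-7, 338), 2))), Rational(1, 2)) = Pow(Add(-1427844, Mul(6, Pow(331, 2))), Rational(1, 2)) = Pow(Add(-1427844, Mul(6, 109561)), Rational(1, 2)) = Pow(Add(-1427844, 657366), Rational(1, 2)) = Pow(-770478, Rational(1, 2)) = Mul(I, Pow(770478, Rational(1, 2)))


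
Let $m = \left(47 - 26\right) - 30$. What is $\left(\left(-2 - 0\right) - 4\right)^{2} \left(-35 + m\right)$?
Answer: $-1584$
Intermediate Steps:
$m = -9$ ($m = 21 - 30 = -9$)
$\left(\left(-2 - 0\right) - 4\right)^{2} \left(-35 + m\right) = \left(\left(-2 - 0\right) - 4\right)^{2} \left(-35 - 9\right) = \left(\left(-2 + 0\right) - 4\right)^{2} \left(-44\right) = \left(-2 - 4\right)^{2} \left(-44\right) = \left(-6\right)^{2} \left(-44\right) = 36 \left(-44\right) = -1584$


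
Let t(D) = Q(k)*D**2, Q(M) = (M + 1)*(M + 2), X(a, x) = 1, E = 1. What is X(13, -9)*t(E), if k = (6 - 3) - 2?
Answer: 6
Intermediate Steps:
k = 1 (k = 3 - 2 = 1)
Q(M) = (1 + M)*(2 + M)
t(D) = 6*D**2 (t(D) = (2 + 1**2 + 3*1)*D**2 = (2 + 1 + 3)*D**2 = 6*D**2)
X(13, -9)*t(E) = 1*(6*1**2) = 1*(6*1) = 1*6 = 6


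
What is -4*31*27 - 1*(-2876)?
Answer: -472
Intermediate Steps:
-4*31*27 - 1*(-2876) = -124*27 + 2876 = -3348 + 2876 = -472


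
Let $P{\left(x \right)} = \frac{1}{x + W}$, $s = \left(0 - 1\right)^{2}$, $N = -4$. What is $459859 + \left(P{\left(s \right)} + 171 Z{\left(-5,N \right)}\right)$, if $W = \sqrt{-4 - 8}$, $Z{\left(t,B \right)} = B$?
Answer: $\frac{2 \left(- 229588 i + 459175 \sqrt{3}\right)}{- i + 2 \sqrt{3}} \approx 4.5918 \cdot 10^{5} - 0.26648 i$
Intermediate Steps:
$s = 1$ ($s = \left(-1\right)^{2} = 1$)
$W = 2 i \sqrt{3}$ ($W = \sqrt{-12} = 2 i \sqrt{3} \approx 3.4641 i$)
$P{\left(x \right)} = \frac{1}{x + 2 i \sqrt{3}}$
$459859 + \left(P{\left(s \right)} + 171 Z{\left(-5,N \right)}\right) = 459859 + \left(\frac{1}{1 + 2 i \sqrt{3}} + 171 \left(-4\right)\right) = 459859 - \left(684 - \frac{1}{1 + 2 i \sqrt{3}}\right) = 459175 + \frac{1}{1 + 2 i \sqrt{3}}$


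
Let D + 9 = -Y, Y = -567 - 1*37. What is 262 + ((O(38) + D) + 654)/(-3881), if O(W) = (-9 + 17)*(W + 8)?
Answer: 1015205/3881 ≈ 261.58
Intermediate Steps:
Y = -604 (Y = -567 - 37 = -604)
O(W) = 64 + 8*W (O(W) = 8*(8 + W) = 64 + 8*W)
D = 595 (D = -9 - 1*(-604) = -9 + 604 = 595)
262 + ((O(38) + D) + 654)/(-3881) = 262 + (((64 + 8*38) + 595) + 654)/(-3881) = 262 + (((64 + 304) + 595) + 654)*(-1/3881) = 262 + ((368 + 595) + 654)*(-1/3881) = 262 + (963 + 654)*(-1/3881) = 262 + 1617*(-1/3881) = 262 - 1617/3881 = 1015205/3881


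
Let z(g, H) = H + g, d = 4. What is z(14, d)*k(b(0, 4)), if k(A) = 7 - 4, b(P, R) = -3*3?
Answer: 54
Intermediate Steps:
b(P, R) = -9
k(A) = 3
z(14, d)*k(b(0, 4)) = (4 + 14)*3 = 18*3 = 54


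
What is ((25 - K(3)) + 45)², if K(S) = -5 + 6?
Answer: 4761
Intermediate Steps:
K(S) = 1
((25 - K(3)) + 45)² = ((25 - 1*1) + 45)² = ((25 - 1) + 45)² = (24 + 45)² = 69² = 4761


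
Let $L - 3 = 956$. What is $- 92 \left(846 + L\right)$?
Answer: $-166060$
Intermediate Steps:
$L = 959$ ($L = 3 + 956 = 959$)
$- 92 \left(846 + L\right) = - 92 \left(846 + 959\right) = \left(-92\right) 1805 = -166060$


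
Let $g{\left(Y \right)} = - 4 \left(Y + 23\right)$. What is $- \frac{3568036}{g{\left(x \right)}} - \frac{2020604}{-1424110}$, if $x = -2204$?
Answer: $- \frac{632955999833}{1552991955} \approx -407.57$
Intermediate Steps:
$g{\left(Y \right)} = -92 - 4 Y$ ($g{\left(Y \right)} = - 4 \left(23 + Y\right) = -92 - 4 Y$)
$- \frac{3568036}{g{\left(x \right)}} - \frac{2020604}{-1424110} = - \frac{3568036}{-92 - -8816} - \frac{2020604}{-1424110} = - \frac{3568036}{-92 + 8816} - - \frac{1010302}{712055} = - \frac{3568036}{8724} + \frac{1010302}{712055} = \left(-3568036\right) \frac{1}{8724} + \frac{1010302}{712055} = - \frac{892009}{2181} + \frac{1010302}{712055} = - \frac{632955999833}{1552991955}$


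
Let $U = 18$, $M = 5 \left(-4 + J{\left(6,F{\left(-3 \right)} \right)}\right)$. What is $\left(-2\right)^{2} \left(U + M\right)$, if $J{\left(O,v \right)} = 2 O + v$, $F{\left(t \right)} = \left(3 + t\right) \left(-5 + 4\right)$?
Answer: $232$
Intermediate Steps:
$F{\left(t \right)} = -3 - t$ ($F{\left(t \right)} = \left(3 + t\right) \left(-1\right) = -3 - t$)
$J{\left(O,v \right)} = v + 2 O$
$M = 40$ ($M = 5 \left(-4 + \left(\left(-3 - -3\right) + 2 \cdot 6\right)\right) = 5 \left(-4 + \left(\left(-3 + 3\right) + 12\right)\right) = 5 \left(-4 + \left(0 + 12\right)\right) = 5 \left(-4 + 12\right) = 5 \cdot 8 = 40$)
$\left(-2\right)^{2} \left(U + M\right) = \left(-2\right)^{2} \left(18 + 40\right) = 4 \cdot 58 = 232$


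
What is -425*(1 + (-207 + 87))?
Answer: 50575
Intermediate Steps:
-425*(1 + (-207 + 87)) = -425*(1 - 120) = -425*(-119) = 50575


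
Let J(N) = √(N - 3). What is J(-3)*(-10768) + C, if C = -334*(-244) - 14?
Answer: 81482 - 10768*I*√6 ≈ 81482.0 - 26376.0*I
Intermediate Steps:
J(N) = √(-3 + N)
C = 81482 (C = 81496 - 14 = 81482)
J(-3)*(-10768) + C = √(-3 - 3)*(-10768) + 81482 = √(-6)*(-10768) + 81482 = (I*√6)*(-10768) + 81482 = -10768*I*√6 + 81482 = 81482 - 10768*I*√6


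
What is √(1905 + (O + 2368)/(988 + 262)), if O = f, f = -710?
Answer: √1191454/25 ≈ 43.661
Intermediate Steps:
O = -710
√(1905 + (O + 2368)/(988 + 262)) = √(1905 + (-710 + 2368)/(988 + 262)) = √(1905 + 1658/1250) = √(1905 + 1658*(1/1250)) = √(1905 + 829/625) = √(1191454/625) = √1191454/25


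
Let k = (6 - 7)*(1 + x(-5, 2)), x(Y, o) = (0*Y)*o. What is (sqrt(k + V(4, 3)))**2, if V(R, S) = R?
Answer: 3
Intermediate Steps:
x(Y, o) = 0 (x(Y, o) = 0*o = 0)
k = -1 (k = (6 - 7)*(1 + 0) = -1*1 = -1)
(sqrt(k + V(4, 3)))**2 = (sqrt(-1 + 4))**2 = (sqrt(3))**2 = 3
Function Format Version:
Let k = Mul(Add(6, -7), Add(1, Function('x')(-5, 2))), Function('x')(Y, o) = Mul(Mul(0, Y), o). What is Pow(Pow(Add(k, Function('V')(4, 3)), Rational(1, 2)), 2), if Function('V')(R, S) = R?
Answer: 3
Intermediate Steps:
Function('x')(Y, o) = 0 (Function('x')(Y, o) = Mul(0, o) = 0)
k = -1 (k = Mul(Add(6, -7), Add(1, 0)) = Mul(-1, 1) = -1)
Pow(Pow(Add(k, Function('V')(4, 3)), Rational(1, 2)), 2) = Pow(Pow(Add(-1, 4), Rational(1, 2)), 2) = Pow(Pow(3, Rational(1, 2)), 2) = 3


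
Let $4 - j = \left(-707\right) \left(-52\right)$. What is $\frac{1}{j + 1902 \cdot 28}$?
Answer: $\frac{1}{16496} \approx 6.0621 \cdot 10^{-5}$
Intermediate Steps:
$j = -36760$ ($j = 4 - \left(-707\right) \left(-52\right) = 4 - 36764 = -36760$)
$\frac{1}{j + 1902 \cdot 28} = \frac{1}{-36760 + 1902 \cdot 28} = \frac{1}{-36760 + 53256} = \frac{1}{16496}$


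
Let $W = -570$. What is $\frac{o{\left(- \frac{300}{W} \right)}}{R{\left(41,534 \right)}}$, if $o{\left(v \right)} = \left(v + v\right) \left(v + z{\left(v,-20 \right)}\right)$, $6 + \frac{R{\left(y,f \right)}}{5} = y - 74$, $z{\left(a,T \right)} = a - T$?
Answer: $- \frac{1600}{14079} \approx -0.11364$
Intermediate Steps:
$R{\left(y,f \right)} = -400 + 5 y$ ($R{\left(y,f \right)} = -30 + 5 \left(y - 74\right) = -30 + 5 \left(-74 + y\right) = -30 + \left(-370 + 5 y\right) = -400 + 5 y$)
$o{\left(v \right)} = 2 v \left(20 + 2 v\right)$ ($o{\left(v \right)} = \left(v + v\right) \left(v + \left(v - -20\right)\right) = 2 v \left(v + \left(v + 20\right)\right) = 2 v \left(v + \left(20 + v\right)\right) = 2 v \left(20 + 2 v\right)$)
$\frac{o{\left(- \frac{300}{W} \right)}}{R{\left(41,534 \right)}} = \frac{4 \left(- \frac{300}{-570}\right) \left(10 - \frac{300}{-570}\right)}{-400 + 5 \cdot 41} = \frac{4 \left(\left(-300\right) \left(- \frac{1}{570}\right)\right) \left(10 - - \frac{10}{19}\right)}{-400 + 205} = \frac{4 \cdot \frac{10}{19} \left(10 + \frac{10}{19}\right)}{-195} = 4 \cdot \frac{10}{19} \cdot \frac{200}{19} \left(- \frac{1}{195}\right) = \frac{8000}{361} \left(- \frac{1}{195}\right) = - \frac{1600}{14079}$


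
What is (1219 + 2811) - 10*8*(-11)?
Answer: 4910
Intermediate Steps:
(1219 + 2811) - 10*8*(-11) = 4030 - 80*(-11) = 4030 + 880 = 4910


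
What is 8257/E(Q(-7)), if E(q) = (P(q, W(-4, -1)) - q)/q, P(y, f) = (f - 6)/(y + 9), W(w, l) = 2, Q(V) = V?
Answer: -57799/5 ≈ -11560.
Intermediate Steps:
P(y, f) = (-6 + f)/(9 + y)
E(q) = (-q - 4/(9 + q))/q (E(q) = ((-6 + 2)/(9 + q) - q)/q = (-4/(9 + q) - q)/q = (-q - 4/(9 + q))/q)
8257/E(Q(-7)) = 8257/(((-4 - 1*(-7)*(9 - 7))/((-7)*(9 - 7)))) = 8257/((-1/7*(-4 - 1*(-7)*2)/2)) = 8257/((-1/7*1/2*(-4 + 14))) = 8257/((-1/7*1/2*10)) = 8257/(-5/7) = 8257*(-7/5) = -57799/5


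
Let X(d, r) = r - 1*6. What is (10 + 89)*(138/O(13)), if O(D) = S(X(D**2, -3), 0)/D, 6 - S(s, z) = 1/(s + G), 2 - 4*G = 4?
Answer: 1687257/58 ≈ 29091.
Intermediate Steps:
G = -1/2 (G = 1/2 - 1/4*4 = 1/2 - 1 = -1/2 ≈ -0.50000)
X(d, r) = -6 + r (X(d, r) = r - 6 = -6 + r)
S(s, z) = 6 - 1/(-1/2 + s) (S(s, z) = 6 - 1/(s - 1/2) = 6 - 1/(-1/2 + s))
O(D) = 116/(19*D) (O(D) = (4*(-2 + 3*(-6 - 3))/(-1 + 2*(-6 - 3)))/D = (4*(-2 + 3*(-9))/(-1 + 2*(-9)))/D = (4*(-2 - 27)/(-1 - 18))/D = (4*(-29)/(-19))/D = (4*(-1/19)*(-29))/D = 116/(19*D))
(10 + 89)*(138/O(13)) = (10 + 89)*(138/(((116/19)/13))) = 99*(138/(((116/19)*(1/13)))) = 99*(138/(116/247)) = 99*(138*(247/116)) = 99*(17043/58) = 1687257/58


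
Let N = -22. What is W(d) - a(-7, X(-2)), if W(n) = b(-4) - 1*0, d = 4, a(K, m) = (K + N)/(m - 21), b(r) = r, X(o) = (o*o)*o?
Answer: -5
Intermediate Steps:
X(o) = o³ (X(o) = o²*o = o³)
a(K, m) = (-22 + K)/(-21 + m) (a(K, m) = (K - 22)/(m - 21) = (-22 + K)/(-21 + m))
W(n) = -4 (W(n) = -4 - 1*0 = -4 + 0 = -4)
W(d) - a(-7, X(-2)) = -4 - (-22 - 7)/(-21 + (-2)³) = -4 - (-29)/(-21 - 8) = -4 - (-29)/(-29) = -4 - (-1)*(-29)/29 = -4 - 1*1 = -4 - 1 = -5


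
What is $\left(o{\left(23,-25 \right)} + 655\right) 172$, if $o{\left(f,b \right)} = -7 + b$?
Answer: $107156$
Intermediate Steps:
$\left(o{\left(23,-25 \right)} + 655\right) 172 = \left(\left(-7 - 25\right) + 655\right) 172 = \left(-32 + 655\right) 172 = 623 \cdot 172 = 107156$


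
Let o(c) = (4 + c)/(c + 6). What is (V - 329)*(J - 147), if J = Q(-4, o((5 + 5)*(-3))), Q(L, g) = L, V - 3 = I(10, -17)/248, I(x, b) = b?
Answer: 12210615/248 ≈ 49236.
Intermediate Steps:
o(c) = (4 + c)/(6 + c)
V = 727/248 (V = 3 - 17/248 = 727/248 ≈ 2.9314)
J = -4
(V - 329)*(J - 147) = (727/248 - 329)*(-4 - 147) = -80865/248*(-151) = 12210615/248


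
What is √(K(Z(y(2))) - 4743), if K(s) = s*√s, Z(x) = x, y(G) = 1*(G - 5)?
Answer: √(-4743 - 3*I*√3) ≈ 0.0377 - 68.869*I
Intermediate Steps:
y(G) = -5 + G (y(G) = 1*(-5 + G) = -5 + G)
K(s) = s^(3/2)
√(K(Z(y(2))) - 4743) = √((-5 + 2)^(3/2) - 4743) = √((-3)^(3/2) - 4743) = √(-3*I*√3 - 4743) = √(-4743 - 3*I*√3)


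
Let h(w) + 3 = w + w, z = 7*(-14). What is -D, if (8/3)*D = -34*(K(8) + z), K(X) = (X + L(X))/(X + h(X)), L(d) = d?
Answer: -17357/14 ≈ -1239.8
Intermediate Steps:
z = -98
h(w) = -3 + 2*w (h(w) = -3 + (w + w) = -3 + 2*w)
K(X) = 2*X/(-3 + 3*X) (K(X) = (X + X)/(X + (-3 + 2*X)) = (2*X)/(-3 + 3*X) = 2*X/(-3 + 3*X))
D = 17357/14 (D = 3*(-34*((⅔)*8/(-1 + 8) - 98))/8 = 3*(-34*((⅔)*8/7 - 98))/8 = 3*(-34*((⅔)*8*(⅐) - 98))/8 = 3*(-34*(16/21 - 98))/8 = 3*(-34*(-2042/21))/8 = (3/8)*(69428/21) = 17357/14 ≈ 1239.8)
-D = -1*17357/14 = -17357/14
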